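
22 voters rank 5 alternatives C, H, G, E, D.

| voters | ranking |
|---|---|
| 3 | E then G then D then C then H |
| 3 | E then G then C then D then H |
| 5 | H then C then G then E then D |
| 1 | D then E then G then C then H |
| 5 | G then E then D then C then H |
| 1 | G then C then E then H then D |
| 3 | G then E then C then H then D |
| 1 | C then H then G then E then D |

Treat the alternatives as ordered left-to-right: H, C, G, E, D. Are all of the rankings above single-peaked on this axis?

yes

Axis positions: H=1, C=2, G=3, E=4, D=5.
Cluster 1 (peak E at position 4): ranking walks positions 4-3-5-2-1, expanding outward from the peak — single-peaked.
Cluster 2 (peak E at position 4): ranking walks positions 4-3-2-5-1, expanding outward from the peak — single-peaked.
Cluster 3 (peak H at position 1): ranking walks positions 1-2-3-4-5, expanding outward from the peak — single-peaked.
Cluster 4 (peak D at position 5): ranking walks positions 5-4-3-2-1, expanding outward from the peak — single-peaked.
Cluster 5 (peak G at position 3): ranking walks positions 3-4-5-2-1, expanding outward from the peak — single-peaked.
Cluster 6 (peak G at position 3): ranking walks positions 3-2-4-1-5, expanding outward from the peak — single-peaked.
Cluster 7 (peak G at position 3): ranking walks positions 3-4-2-1-5, expanding outward from the peak — single-peaked.
Cluster 8 (peak C at position 2): ranking walks positions 2-1-3-4-5, expanding outward from the peak — single-peaked.
Every ranking is single-peaked on this axis.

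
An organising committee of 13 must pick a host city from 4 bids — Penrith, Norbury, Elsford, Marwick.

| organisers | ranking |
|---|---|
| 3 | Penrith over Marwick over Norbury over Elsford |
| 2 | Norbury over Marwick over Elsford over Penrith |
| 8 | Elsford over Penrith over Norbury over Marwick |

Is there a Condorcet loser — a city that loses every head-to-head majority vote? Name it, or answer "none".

Marwick

Head-to-head results (13 organisers):
Penrith vs Norbury: Penrith is ranked higher on 3+8 = 11 ballots, Norbury on 2. Penrith wins 11–2.
Penrith vs Elsford: Penrith preferred on 3 ballots; Elsford wins 10–3.
Penrith–Marwick: Penrith 11–2.
Norbury vs Elsford: Norbury preferred on 3+2 = 5 ballots; Elsford wins 8–5.
Norbury vs Marwick: Norbury, 10–3.
Elsford vs Marwick: 8 to 5, Elsford.
Marwick loses to every other city — it is the Condorcet loser.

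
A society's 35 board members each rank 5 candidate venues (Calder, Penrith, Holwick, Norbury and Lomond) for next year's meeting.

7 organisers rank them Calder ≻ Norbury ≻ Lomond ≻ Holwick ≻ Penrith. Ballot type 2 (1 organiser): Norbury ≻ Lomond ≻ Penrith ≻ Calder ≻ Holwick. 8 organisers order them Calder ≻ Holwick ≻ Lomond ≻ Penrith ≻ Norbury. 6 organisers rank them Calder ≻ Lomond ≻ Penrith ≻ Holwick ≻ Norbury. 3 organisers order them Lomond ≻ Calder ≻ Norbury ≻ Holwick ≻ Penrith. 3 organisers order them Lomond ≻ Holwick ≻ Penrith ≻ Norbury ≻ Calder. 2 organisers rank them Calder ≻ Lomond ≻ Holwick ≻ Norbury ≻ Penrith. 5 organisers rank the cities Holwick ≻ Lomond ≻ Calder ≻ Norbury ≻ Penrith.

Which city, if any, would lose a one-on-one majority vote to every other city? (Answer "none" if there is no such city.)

Head-to-head results (35 organisers):
Calder vs Penrith: Calder, 31–4.
Calder vs Holwick: 7+1+8+6+3+2 = 27 for Calder, 8 for Holwick — Calder by 27–8.
Calder–Norbury: Calder 31–4.
Calder vs Lomond: Calder wins 23–12.
Penrith vs Holwick: Holwick, 28–7.
Penrith vs Norbury: 8+6+3 = 17 for Penrith, 18 for Norbury — Norbury by 18–17.
Penrith–Lomond: Lomond 35–0.
Holwick vs Norbury: Holwick wins 24–11.
Holwick–Lomond: Lomond 22–13.
Norbury vs Lomond: Lomond wins 27–8.
Only Penrith has no wins; Penrith is the Condorcet loser.

Penrith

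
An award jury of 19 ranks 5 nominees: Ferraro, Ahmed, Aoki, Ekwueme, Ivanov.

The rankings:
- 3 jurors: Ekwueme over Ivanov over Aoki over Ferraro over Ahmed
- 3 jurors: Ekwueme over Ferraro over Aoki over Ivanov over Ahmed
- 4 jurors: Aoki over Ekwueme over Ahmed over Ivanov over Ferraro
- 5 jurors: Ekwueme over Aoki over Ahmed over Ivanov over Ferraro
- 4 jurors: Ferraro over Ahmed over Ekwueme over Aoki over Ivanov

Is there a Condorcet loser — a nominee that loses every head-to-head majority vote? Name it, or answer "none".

none

Head-to-head results (19 jurors):
Ferraro vs Ahmed: 3+3+4 = 10 for Ferraro, 9 for Ahmed — Ferraro by 10–9.
Ferraro vs Aoki: Ferraro is ranked higher on 3+4 = 7 ballots, Aoki on 12. Aoki wins 12–7.
Ferraro vs Ekwueme: Ferraro is ranked higher on 4 ballots, Ekwueme on 15. Ekwueme wins 15–4.
Ferraro vs Ivanov: 7 to 12, Ivanov.
Ahmed vs Aoki: Ahmed is ranked higher on 4 ballots, Aoki on 15. Aoki wins 15–4.
Ahmed vs Ekwueme: Ahmed preferred on 4 ballots; Ekwueme wins 15–4.
Ahmed vs Ivanov: Ahmed, 13–6.
Aoki vs Ekwueme: Aoki preferred on 4 ballots; Ekwueme wins 15–4.
Aoki vs Ivanov: 16 to 3, Aoki.
Ekwueme vs Ivanov: Ekwueme, 19–0.
No nominee is winless: Ferraro beats Ahmed; Ahmed beats Ivanov; Aoki beats Ferraro; Ekwueme beats Ferraro; Ivanov beats Ferraro. There is no Condorcet loser.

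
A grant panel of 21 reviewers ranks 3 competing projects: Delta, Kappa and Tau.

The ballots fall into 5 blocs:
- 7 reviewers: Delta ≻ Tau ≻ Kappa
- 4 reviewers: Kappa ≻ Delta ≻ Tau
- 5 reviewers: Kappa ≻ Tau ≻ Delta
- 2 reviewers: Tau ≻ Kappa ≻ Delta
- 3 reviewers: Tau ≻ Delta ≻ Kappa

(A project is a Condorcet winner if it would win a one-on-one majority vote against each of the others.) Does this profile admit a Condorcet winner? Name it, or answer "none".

none

Pairwise majorities:
Delta vs Kappa: Delta is ranked higher on 7+3 = 10 ballots, Kappa on 11. Kappa wins 11–10.
Delta vs Tau: Delta wins 11–10.
Kappa vs Tau: Tau, 12–9.
Every project loses at least once (Delta loses to Kappa; Kappa loses to Tau; Tau loses to Delta). The majority relation contains the cycle Delta > Tau > Kappa > Delta, so there is no Condorcet winner.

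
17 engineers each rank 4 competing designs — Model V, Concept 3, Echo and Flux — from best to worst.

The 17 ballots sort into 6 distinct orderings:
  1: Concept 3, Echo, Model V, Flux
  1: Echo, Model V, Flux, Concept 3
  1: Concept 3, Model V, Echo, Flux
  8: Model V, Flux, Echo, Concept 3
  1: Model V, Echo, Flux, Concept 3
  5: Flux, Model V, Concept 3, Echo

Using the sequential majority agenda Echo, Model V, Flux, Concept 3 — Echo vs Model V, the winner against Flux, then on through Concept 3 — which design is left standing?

Model V

Round 1: Echo vs Model V — 2–15, Model V advances.
Round 2: Model V vs Flux — 12–5, Model V advances.
Round 3: Model V vs Concept 3 — 15–2, Model V advances.
The agenda winner is Model V.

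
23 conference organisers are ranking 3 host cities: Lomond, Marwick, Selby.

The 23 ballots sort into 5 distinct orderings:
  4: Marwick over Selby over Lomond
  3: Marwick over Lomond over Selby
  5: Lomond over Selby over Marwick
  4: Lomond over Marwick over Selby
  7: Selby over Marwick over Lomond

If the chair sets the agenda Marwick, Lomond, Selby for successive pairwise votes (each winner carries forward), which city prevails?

Selby

Round 1: Marwick vs Lomond — 14–9, Marwick advances.
Round 2: Marwick vs Selby — 11–12, Selby advances.
Selby survives the agenda.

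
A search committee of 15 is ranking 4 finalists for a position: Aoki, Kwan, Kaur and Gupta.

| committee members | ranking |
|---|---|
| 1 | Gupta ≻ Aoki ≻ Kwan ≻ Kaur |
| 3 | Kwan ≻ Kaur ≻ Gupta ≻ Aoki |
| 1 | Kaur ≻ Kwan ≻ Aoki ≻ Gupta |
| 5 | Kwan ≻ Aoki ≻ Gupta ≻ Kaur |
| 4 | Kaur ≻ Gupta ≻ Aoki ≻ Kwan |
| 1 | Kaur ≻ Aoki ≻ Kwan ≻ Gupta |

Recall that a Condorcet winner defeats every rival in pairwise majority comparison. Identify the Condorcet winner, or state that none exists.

Check each pair by majority over 15 ballots:
Aoki vs Kwan: Kwan, 9–6.
Aoki vs Kaur: Kaur wins 9–6.
Aoki vs Gupta: Gupta wins 8–7.
Kwan vs Kaur: Kwan wins 9–6.
Kwan vs Gupta: Kwan, 10–5.
Kaur vs Gupta: Kaur, 9–6.
Only Kwan has no losses; Kwan is the Condorcet winner.

Kwan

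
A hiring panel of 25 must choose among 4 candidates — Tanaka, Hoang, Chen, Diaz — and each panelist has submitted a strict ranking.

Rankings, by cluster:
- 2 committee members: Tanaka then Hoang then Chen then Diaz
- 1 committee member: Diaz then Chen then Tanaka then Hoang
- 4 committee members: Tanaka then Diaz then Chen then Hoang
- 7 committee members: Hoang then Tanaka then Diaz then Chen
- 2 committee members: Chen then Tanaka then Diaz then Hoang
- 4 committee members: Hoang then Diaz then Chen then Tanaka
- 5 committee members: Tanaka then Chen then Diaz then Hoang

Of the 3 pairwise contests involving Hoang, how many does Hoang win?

Hoang against each rival (25 committee members):
Hoang vs Tanaka: Hoang is ranked higher on 7+4 = 11 ballots, Tanaka on 14. Tanaka wins 14–11.
Hoang vs Chen: Hoang is ranked higher on 2+7+4 = 13 ballots, Chen on 12. Hoang wins 13–12.
Hoang vs Diaz: Hoang, 13–12.
Hoang beats Chen, Diaz; loses to Tanaka — 2 pairwise wins.

2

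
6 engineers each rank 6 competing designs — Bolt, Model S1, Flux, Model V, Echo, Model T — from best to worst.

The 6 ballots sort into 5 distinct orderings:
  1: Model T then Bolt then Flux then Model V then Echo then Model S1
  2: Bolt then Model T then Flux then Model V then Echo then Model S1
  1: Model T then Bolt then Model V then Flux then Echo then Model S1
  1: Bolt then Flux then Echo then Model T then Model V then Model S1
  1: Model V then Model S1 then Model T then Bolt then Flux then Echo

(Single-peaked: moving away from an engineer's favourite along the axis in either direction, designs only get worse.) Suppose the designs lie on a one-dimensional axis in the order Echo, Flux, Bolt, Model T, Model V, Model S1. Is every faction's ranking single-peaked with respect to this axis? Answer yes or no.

Axis positions: Echo=1, Flux=2, Bolt=3, Model T=4, Model V=5, Model S1=6.
Faction 1 (peak Model T at position 4): ranking walks positions 4-3-2-5-1-6, expanding outward from the peak — single-peaked.
Faction 2 (peak Bolt at position 3): ranking walks positions 3-4-2-5-1-6, expanding outward from the peak — single-peaked.
Faction 3 (peak Model T at position 4): ranking walks positions 4-3-5-2-1-6, expanding outward from the peak — single-peaked.
Faction 4 (peak Bolt at position 3): ranking walks positions 3-2-1-4-5-6, expanding outward from the peak — single-peaked.
Faction 5 (peak Model V at position 5): ranking walks positions 5-6-4-3-2-1, expanding outward from the peak — single-peaked.
Every ranking is single-peaked on this axis.

yes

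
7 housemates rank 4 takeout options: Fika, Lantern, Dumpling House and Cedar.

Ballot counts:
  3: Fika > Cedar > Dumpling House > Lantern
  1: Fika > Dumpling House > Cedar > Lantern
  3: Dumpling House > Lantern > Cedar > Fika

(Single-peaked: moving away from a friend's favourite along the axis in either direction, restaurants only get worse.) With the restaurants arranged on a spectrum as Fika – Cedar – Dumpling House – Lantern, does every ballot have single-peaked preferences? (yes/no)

no

Axis positions: Fika=1, Cedar=2, Dumpling House=3, Lantern=4.
Bloc 1 (peak Fika at position 1): ranking walks positions 1-2-3-4, expanding outward from the peak — single-peaked.
Bloc 2: ranking walks positions 1-3-2-4; Dumpling House is ranked above Cedar even though Cedar lies between Dumpling House and the peak Fika on the axis — preferences dip and rise again. Not single-peaked.
Bloc 3 (peak Dumpling House at position 3): ranking walks positions 3-4-2-1, expanding outward from the peak — single-peaked.
Bloc 2 violates single-peakedness, so the profile is not single-peaked on this axis.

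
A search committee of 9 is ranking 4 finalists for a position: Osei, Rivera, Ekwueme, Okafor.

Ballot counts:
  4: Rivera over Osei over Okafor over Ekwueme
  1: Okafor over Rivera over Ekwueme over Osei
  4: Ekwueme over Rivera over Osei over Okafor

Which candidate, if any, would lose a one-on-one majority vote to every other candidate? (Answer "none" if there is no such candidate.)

none

Head-to-head results (9 committee members):
Osei vs Rivera: Rivera, 9–0.
Osei vs Ekwueme: 4 to 5, Ekwueme.
Osei vs Okafor: Osei is ranked higher on 4+4 = 8 ballots, Okafor on 1. Osei wins 8–1.
Rivera vs Ekwueme: Rivera wins 5–4.
Rivera vs Okafor: Rivera preferred on 4+4 = 8 ballots; Rivera wins 8–1.
Ekwueme vs Okafor: Ekwueme is ranked higher on 4 ballots, Okafor on 5. Okafor wins 5–4.
Each candidate has at least one pairwise win (Osei beats Okafor; Rivera beats Osei; Ekwueme beats Osei; Okafor beats Ekwueme) — no Condorcet loser.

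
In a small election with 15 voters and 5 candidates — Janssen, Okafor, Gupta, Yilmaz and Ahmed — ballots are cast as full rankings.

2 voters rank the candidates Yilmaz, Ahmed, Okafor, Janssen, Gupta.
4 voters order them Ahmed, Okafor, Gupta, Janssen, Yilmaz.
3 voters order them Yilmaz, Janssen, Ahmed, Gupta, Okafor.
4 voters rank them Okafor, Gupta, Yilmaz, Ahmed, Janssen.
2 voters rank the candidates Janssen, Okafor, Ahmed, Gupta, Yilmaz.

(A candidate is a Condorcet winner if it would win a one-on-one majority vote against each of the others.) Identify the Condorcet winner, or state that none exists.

none

Check each pair by majority over 15 ballots:
Janssen vs Okafor: 5 to 10, Okafor.
Janssen vs Gupta: Janssen preferred on 2+3+2 = 7 ballots; Gupta wins 8–7.
Janssen vs Yilmaz: 6 to 9, Yilmaz.
Janssen vs Ahmed: 3+2 = 5 for Janssen, 10 for Ahmed — Ahmed by 10–5.
Okafor vs Gupta: 2+4+4+2 = 12 for Okafor, 3 for Gupta — Okafor by 12–3.
Okafor vs Yilmaz: 10 to 5, Okafor.
Okafor vs Ahmed: Okafor is ranked higher on 4+2 = 6 ballots, Ahmed on 9. Ahmed wins 9–6.
Gupta vs Yilmaz: 10 to 5, Gupta.
Gupta vs Ahmed: Gupta is ranked higher on 4 ballots, Ahmed on 11. Ahmed wins 11–4.
Yilmaz vs Ahmed: Yilmaz preferred on 2+3+4 = 9 ballots; Yilmaz wins 9–6.
Each candidate drops at least one matchup (Janssen loses to Okafor; Okafor loses to Ahmed; Gupta loses to Okafor; Yilmaz loses to Okafor; Ahmed loses to Yilmaz); the cycle Okafor → Yilmaz → Ahmed → Okafor rules out a Condorcet winner.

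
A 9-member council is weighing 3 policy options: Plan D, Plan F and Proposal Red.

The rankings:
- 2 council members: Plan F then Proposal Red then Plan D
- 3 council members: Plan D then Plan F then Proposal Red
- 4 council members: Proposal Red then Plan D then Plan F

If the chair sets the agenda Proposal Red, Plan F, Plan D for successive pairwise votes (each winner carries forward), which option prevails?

Round 1: Proposal Red vs Plan F — 4–5, Plan F advances.
Round 2: Plan F vs Plan D — 2–7, Plan D advances.
Plan D survives the agenda.

Plan D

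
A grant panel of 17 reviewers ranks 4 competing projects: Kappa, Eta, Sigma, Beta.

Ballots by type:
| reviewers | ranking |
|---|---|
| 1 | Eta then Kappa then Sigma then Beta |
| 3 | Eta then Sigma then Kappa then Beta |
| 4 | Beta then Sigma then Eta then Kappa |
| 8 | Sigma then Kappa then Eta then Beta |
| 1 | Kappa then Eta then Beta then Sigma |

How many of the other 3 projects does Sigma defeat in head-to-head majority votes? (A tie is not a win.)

3

Sigma against each rival (17 reviewers):
Sigma vs Kappa: Sigma is ranked higher on 3+4+8 = 15 ballots, Kappa on 2. Sigma wins 15–2.
Sigma vs Eta: Sigma, 12–5.
Sigma vs Beta: 12 to 5, Sigma.
Sigma beats Kappa, Eta, Beta — 3 pairwise wins.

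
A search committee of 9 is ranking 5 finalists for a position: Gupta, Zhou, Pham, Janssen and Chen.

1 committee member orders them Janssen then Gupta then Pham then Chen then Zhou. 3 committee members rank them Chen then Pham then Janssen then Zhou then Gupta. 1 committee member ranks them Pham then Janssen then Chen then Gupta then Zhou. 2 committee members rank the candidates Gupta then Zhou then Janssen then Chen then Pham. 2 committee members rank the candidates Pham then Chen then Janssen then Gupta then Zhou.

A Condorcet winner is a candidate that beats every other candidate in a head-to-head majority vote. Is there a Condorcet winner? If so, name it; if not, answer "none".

Chen

Pairwise majorities:
Gupta vs Zhou: Gupta, 6–3.
Gupta vs Pham: Pham, 6–3.
Gupta vs Janssen: Janssen wins 7–2.
Gupta vs Chen: Chen, 6–3.
Zhou–Pham: Pham 7–2.
Zhou–Janssen: Janssen 7–2.
Zhou vs Chen: Chen, 7–2.
Pham vs Janssen: Pham, 6–3.
Pham vs Chen: Chen wins 5–4.
Janssen vs Chen: Chen wins 5–4.
Chen defeats every rival head-to-head and is the Condorcet winner.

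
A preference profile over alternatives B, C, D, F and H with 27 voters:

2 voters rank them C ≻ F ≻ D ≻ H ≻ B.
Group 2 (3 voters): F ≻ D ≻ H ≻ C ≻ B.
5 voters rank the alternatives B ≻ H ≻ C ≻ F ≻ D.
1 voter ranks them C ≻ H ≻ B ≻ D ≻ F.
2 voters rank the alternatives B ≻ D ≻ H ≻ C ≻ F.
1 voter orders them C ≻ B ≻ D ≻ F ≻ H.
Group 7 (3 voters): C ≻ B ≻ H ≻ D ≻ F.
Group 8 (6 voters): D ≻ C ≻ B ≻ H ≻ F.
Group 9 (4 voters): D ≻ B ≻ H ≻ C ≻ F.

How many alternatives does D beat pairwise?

D against each rival (27 voters):
D vs B: D preferred on 2+3+6+4 = 15 ballots; D wins 15–12.
D vs C: D is ranked higher on 3+2+6+4 = 15 ballots, C on 12. D wins 15–12.
D vs F: D preferred on 1+2+1+3+6+4 = 17 ballots; D wins 17–10.
D–H: D 18–9.
D beats B, C, F, H — 4 pairwise wins.

4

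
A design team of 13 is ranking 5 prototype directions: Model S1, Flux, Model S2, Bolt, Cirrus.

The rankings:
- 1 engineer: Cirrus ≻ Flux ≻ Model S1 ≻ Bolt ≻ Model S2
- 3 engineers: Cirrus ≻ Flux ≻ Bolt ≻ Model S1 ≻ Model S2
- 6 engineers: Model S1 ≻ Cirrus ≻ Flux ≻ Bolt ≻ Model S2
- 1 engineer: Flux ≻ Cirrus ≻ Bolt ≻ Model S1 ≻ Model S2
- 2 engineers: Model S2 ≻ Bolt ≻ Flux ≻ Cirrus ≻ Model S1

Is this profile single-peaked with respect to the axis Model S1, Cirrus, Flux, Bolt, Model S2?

Axis positions: Model S1=1, Cirrus=2, Flux=3, Bolt=4, Model S2=5.
Faction 1 (peak Cirrus at position 2): ranking walks positions 2-3-1-4-5, expanding outward from the peak — single-peaked.
Faction 2 (peak Cirrus at position 2): ranking walks positions 2-3-4-1-5, expanding outward from the peak — single-peaked.
Faction 3 (peak Model S1 at position 1): ranking walks positions 1-2-3-4-5, expanding outward from the peak — single-peaked.
Faction 4 (peak Flux at position 3): ranking walks positions 3-2-4-1-5, expanding outward from the peak — single-peaked.
Faction 5 (peak Model S2 at position 5): ranking walks positions 5-4-3-2-1, expanding outward from the peak — single-peaked.
Every ranking is single-peaked on this axis.

yes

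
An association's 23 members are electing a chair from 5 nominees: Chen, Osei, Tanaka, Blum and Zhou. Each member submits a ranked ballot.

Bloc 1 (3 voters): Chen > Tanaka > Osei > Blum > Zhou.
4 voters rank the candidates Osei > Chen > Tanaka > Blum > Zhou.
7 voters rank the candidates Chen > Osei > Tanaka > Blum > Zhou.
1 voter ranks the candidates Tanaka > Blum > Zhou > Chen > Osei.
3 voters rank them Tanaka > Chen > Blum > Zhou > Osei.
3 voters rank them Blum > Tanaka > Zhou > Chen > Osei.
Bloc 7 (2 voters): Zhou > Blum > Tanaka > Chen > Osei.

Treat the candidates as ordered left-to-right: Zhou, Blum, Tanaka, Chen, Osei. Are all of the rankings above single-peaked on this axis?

Axis positions: Zhou=1, Blum=2, Tanaka=3, Chen=4, Osei=5.
Bloc 1 (peak Chen at position 4): ranking walks positions 4-3-5-2-1, expanding outward from the peak — single-peaked.
Bloc 2 (peak Osei at position 5): ranking walks positions 5-4-3-2-1, expanding outward from the peak — single-peaked.
Bloc 3 (peak Chen at position 4): ranking walks positions 4-5-3-2-1, expanding outward from the peak — single-peaked.
Bloc 4 (peak Tanaka at position 3): ranking walks positions 3-2-1-4-5, expanding outward from the peak — single-peaked.
Bloc 5 (peak Tanaka at position 3): ranking walks positions 3-4-2-1-5, expanding outward from the peak — single-peaked.
Bloc 6 (peak Blum at position 2): ranking walks positions 2-3-1-4-5, expanding outward from the peak — single-peaked.
Bloc 7 (peak Zhou at position 1): ranking walks positions 1-2-3-4-5, expanding outward from the peak — single-peaked.
Every ranking is single-peaked on this axis.

yes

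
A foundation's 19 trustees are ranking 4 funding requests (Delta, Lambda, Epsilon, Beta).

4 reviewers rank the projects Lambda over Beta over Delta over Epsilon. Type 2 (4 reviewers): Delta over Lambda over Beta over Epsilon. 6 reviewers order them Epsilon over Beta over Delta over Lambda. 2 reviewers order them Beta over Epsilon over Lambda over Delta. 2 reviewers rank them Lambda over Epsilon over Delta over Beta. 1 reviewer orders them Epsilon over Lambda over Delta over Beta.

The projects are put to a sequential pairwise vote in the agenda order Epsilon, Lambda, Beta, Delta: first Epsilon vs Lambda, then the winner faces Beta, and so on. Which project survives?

Round 1: Epsilon vs Lambda — 9–10, Lambda advances.
Round 2: Lambda vs Beta — 11–8, Lambda advances.
Round 3: Lambda vs Delta — 9–10, Delta advances.
The agenda winner is Delta.

Delta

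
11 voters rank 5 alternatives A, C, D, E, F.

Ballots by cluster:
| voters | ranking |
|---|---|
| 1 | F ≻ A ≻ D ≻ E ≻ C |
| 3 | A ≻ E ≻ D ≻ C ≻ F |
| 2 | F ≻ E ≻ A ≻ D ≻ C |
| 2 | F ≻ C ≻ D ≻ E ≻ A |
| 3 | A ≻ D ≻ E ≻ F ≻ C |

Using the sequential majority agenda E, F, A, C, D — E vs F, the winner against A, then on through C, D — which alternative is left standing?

A

Round 1: E vs F — 6–5, E advances.
Round 2: E vs A — 4–7, A advances.
Round 3: A vs C — 9–2, A advances.
Round 4: A vs D — 9–2, A advances.
A survives the agenda.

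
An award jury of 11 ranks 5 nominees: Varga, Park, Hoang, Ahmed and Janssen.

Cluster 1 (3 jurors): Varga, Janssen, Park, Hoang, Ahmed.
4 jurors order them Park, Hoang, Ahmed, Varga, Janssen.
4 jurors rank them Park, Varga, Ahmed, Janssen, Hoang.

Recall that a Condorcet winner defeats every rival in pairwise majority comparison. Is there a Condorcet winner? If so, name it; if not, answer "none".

Park

Pairwise majorities:
Varga vs Park: 3 to 8, Park.
Varga vs Hoang: Varga is ranked higher on 3+4 = 7 ballots, Hoang on 4. Varga wins 7–4.
Varga vs Ahmed: 3+4 = 7 for Varga, 4 for Ahmed — Varga by 7–4.
Varga vs Janssen: 11 to 0, Varga.
Park vs Hoang: 3+4+4 = 11 for Park, 0 for Hoang — Park by 11–0.
Park vs Ahmed: 11 to 0, Park.
Park vs Janssen: Park preferred on 4+4 = 8 ballots; Park wins 8–3.
Hoang vs Ahmed: Hoang preferred on 3+4 = 7 ballots; Hoang wins 7–4.
Hoang vs Janssen: Hoang is ranked higher on 4 ballots, Janssen on 7. Janssen wins 7–4.
Ahmed vs Janssen: Ahmed preferred on 4+4 = 8 ballots; Ahmed wins 8–3.
Park beats each of Varga, Hoang, Ahmed, Janssen — Park is the Condorcet winner.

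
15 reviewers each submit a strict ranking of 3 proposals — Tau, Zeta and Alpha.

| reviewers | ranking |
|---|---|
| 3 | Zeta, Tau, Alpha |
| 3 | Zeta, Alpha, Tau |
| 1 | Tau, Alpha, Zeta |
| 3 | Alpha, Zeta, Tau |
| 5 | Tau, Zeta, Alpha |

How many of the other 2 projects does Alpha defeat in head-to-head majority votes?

Alpha against each rival (15 reviewers):
Alpha vs Tau: Alpha is ranked higher on 3+3 = 6 ballots, Tau on 9. Tau wins 9–6.
Alpha vs Zeta: 4 to 11, Zeta.
Alpha beats no one; loses to Tau, Zeta — 0 pairwise wins.

0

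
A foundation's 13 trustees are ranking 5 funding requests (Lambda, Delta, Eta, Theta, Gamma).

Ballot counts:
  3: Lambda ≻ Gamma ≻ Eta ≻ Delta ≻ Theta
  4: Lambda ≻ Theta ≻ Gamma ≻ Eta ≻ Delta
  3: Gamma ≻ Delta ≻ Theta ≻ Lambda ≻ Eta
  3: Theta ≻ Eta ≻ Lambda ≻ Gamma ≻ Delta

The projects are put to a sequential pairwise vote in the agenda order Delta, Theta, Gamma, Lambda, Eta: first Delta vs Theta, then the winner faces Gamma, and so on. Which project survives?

Round 1: Delta vs Theta — 6–7, Theta advances.
Round 2: Theta vs Gamma — 7–6, Theta advances.
Round 3: Theta vs Lambda — 6–7, Lambda advances.
Round 4: Lambda vs Eta — 10–3, Lambda advances.
The agenda winner is Lambda.

Lambda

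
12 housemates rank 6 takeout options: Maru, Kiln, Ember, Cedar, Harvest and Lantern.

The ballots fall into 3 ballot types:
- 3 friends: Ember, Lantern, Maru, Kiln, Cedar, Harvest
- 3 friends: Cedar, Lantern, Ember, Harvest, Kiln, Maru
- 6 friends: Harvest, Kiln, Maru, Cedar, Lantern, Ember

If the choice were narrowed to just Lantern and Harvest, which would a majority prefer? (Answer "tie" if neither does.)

tie

Ballots ranking Lantern above Harvest: 3 + 3 = 6.
Ballots ranking Harvest above Lantern: 12 − 6 = 6.
6–6: the pair ties.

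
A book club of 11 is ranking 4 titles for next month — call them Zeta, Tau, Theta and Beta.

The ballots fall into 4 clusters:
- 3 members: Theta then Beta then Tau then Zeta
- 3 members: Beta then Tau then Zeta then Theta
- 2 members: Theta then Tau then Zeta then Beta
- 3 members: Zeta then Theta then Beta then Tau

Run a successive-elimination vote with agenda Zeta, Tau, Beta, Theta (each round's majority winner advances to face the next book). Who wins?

Round 1: Zeta vs Tau — 3–8, Tau advances.
Round 2: Tau vs Beta — 2–9, Beta advances.
Round 3: Beta vs Theta — 3–8, Theta advances.
The agenda winner is Theta.

Theta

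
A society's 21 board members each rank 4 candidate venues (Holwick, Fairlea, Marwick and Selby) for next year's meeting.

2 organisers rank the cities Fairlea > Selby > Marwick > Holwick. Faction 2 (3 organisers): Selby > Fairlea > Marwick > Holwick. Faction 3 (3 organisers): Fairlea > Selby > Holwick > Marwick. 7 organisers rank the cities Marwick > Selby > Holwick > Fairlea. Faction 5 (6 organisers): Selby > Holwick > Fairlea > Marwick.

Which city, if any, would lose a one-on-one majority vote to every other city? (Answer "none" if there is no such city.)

none

Head-to-head results (21 organisers):
Holwick–Fairlea: Holwick 13–8.
Holwick vs Marwick: Marwick, 12–9.
Holwick vs Selby: Selby wins 21–0.
Fairlea–Marwick: Fairlea 14–7.
Fairlea vs Selby: 5 to 16, Selby.
Marwick vs Selby: Marwick is ranked higher on 7 ballots, Selby on 14. Selby wins 14–7.
No city is winless: Holwick beats Fairlea; Fairlea beats Marwick; Marwick beats Holwick; Selby beats Holwick. There is no Condorcet loser.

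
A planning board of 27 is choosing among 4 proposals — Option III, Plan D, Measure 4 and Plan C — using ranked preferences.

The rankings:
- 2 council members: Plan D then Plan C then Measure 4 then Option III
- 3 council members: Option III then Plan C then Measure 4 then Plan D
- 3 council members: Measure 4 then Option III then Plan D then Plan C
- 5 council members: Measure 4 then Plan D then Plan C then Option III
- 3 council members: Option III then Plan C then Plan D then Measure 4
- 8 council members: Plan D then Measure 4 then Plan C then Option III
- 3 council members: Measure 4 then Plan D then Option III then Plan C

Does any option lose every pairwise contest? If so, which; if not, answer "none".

Option III

Pairwise majorities:
Option III vs Plan D: Option III preferred on 3+3+3 = 9 ballots; Plan D wins 18–9.
Option III vs Measure 4: 6 to 21, Measure 4.
Option III vs Plan C: Option III is ranked higher on 3+3+3+3 = 12 ballots, Plan C on 15. Plan C wins 15–12.
Plan D–Measure 4: Measure 4 14–13.
Plan D vs Plan C: Plan D is ranked higher on 2+3+5+8+3 = 21 ballots, Plan C on 6. Plan D wins 21–6.
Measure 4 vs Plan C: Measure 4 is ranked higher on 3+5+8+3 = 19 ballots, Plan C on 8. Measure 4 wins 19–8.
Option III is beaten in every head-to-head and is the Condorcet loser.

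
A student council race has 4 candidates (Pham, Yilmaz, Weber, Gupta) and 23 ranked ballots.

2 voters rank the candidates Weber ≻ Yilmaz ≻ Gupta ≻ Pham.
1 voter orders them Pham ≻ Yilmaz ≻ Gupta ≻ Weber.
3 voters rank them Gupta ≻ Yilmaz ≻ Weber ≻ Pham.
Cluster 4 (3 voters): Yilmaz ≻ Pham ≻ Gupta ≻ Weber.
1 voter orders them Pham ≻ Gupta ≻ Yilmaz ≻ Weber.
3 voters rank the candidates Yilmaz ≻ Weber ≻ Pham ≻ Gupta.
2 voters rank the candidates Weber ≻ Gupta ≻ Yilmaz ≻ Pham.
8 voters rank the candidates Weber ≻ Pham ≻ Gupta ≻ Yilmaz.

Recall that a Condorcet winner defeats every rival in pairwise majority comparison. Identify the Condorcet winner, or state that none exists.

Head-to-head results (23 voters):
Pham vs Yilmaz: 10 to 13, Yilmaz.
Pham vs Weber: Pham preferred on 1+3+1 = 5 ballots; Weber wins 18–5.
Pham vs Gupta: Pham is ranked higher on 1+3+1+3+8 = 16 ballots, Gupta on 7. Pham wins 16–7.
Yilmaz vs Weber: 11 to 12, Weber.
Yilmaz vs Gupta: Yilmaz preferred on 2+1+3+3 = 9 ballots; Gupta wins 14–9.
Weber vs Gupta: Weber is ranked higher on 2+3+2+8 = 15 ballots, Gupta on 8. Weber wins 15–8.
Weber defeats every rival head-to-head and is the Condorcet winner.

Weber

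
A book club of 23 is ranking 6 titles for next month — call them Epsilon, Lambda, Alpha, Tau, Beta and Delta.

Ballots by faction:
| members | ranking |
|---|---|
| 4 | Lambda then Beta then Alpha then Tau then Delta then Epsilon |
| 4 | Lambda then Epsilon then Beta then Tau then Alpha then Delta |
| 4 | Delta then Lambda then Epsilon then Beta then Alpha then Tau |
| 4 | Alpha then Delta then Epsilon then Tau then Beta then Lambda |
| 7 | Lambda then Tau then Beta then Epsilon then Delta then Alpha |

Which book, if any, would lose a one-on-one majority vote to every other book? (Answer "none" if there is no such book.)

Pairwise majorities:
Epsilon vs Lambda: Epsilon preferred on 4 ballots; Lambda wins 19–4.
Epsilon vs Alpha: 15 to 8, Epsilon.
Epsilon–Tau: Epsilon 12–11.
Epsilon vs Beta: Epsilon wins 12–11.
Epsilon vs Delta: 11 to 12, Delta.
Lambda vs Alpha: 19 to 4, Lambda.
Lambda vs Tau: Lambda wins 19–4.
Lambda vs Beta: 4+4+4+7 = 19 for Lambda, 4 for Beta — Lambda by 19–4.
Lambda vs Delta: 4+4+7 = 15 for Lambda, 8 for Delta — Lambda by 15–8.
Alpha vs Tau: 12 to 11, Alpha.
Alpha vs Beta: Alpha is ranked higher on 4 ballots, Beta on 19. Beta wins 19–4.
Alpha vs Delta: 12 to 11, Alpha.
Tau vs Beta: 4+7 = 11 for Tau, 12 for Beta — Beta by 12–11.
Tau vs Delta: Tau, 15–8.
Beta vs Delta: Beta preferred on 4+4+7 = 15 ballots; Beta wins 15–8.
No book is winless: Epsilon beats Alpha; Lambda beats Epsilon; Alpha beats Tau; Tau beats Delta; Beta beats Alpha; Delta beats Epsilon. There is no Condorcet loser.

none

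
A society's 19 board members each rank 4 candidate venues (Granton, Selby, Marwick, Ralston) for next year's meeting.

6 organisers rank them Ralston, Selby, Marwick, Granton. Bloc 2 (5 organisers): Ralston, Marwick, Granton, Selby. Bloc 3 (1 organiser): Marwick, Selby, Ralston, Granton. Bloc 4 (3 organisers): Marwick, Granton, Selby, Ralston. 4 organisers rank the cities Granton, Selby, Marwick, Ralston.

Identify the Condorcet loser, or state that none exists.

none

Pairwise majorities:
Granton vs Selby: Granton, 12–7.
Granton vs Marwick: 4 to 15, Marwick.
Granton vs Ralston: Granton is ranked higher on 3+4 = 7 ballots, Ralston on 12. Ralston wins 12–7.
Selby vs Marwick: Selby is ranked higher on 6+4 = 10 ballots, Marwick on 9. Selby wins 10–9.
Selby vs Ralston: Selby is ranked higher on 1+3+4 = 8 ballots, Ralston on 11. Ralston wins 11–8.
Marwick vs Ralston: Ralston wins 11–8.
No city is winless: Granton beats Selby; Selby beats Marwick; Marwick beats Granton; Ralston beats Granton. There is no Condorcet loser.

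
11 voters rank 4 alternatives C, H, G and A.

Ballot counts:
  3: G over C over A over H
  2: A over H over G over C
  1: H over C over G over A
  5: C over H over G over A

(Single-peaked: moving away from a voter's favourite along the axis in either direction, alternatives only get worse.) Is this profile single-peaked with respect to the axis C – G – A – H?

Axis positions: C=1, G=2, A=3, H=4.
Faction 1 (peak G at position 2): ranking walks positions 2-1-3-4, expanding outward from the peak — single-peaked.
Faction 2 (peak A at position 3): ranking walks positions 3-4-2-1, expanding outward from the peak — single-peaked.
Faction 3: ranking walks positions 4-1-2-3; C is ranked above A even though A lies between C and the peak H on the axis — preferences dip and rise again. Not single-peaked.
Faction 4: ranking walks positions 1-4-2-3; H is ranked above G even though G lies between H and the peak C on the axis — preferences dip and rise again. Not single-peaked.
Faction 3 violates single-peakedness, so the profile is not single-peaked on this axis.

no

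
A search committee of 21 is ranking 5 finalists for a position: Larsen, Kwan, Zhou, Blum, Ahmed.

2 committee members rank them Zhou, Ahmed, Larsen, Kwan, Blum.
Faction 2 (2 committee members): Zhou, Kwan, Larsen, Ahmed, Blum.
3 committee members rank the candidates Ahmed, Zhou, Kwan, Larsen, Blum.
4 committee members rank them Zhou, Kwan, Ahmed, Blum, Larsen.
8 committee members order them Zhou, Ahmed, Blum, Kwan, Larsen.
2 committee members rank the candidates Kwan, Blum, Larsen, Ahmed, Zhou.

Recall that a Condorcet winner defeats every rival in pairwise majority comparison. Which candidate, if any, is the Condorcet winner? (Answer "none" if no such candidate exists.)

Zhou

Head-to-head results (21 committee members):
Larsen vs Kwan: Kwan, 19–2.
Larsen vs Zhou: Zhou, 19–2.
Larsen vs Blum: Blum wins 14–7.
Larsen vs Ahmed: Ahmed, 17–4.
Kwan vs Zhou: Zhou, 19–2.
Kwan–Blum: Kwan 13–8.
Kwan–Ahmed: Ahmed 13–8.
Zhou vs Blum: Zhou wins 19–2.
Zhou vs Ahmed: Zhou, 16–5.
Blum vs Ahmed: Ahmed, 19–2.
Zhou wins every pairwise contest, so Zhou is the Condorcet winner.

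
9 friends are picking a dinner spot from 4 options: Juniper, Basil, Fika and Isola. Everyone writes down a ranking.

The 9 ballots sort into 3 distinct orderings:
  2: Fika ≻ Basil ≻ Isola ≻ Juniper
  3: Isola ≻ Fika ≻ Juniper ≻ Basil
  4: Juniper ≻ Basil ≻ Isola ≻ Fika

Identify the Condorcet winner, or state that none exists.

Check each pair by majority over 9 ballots:
Juniper vs Basil: Juniper, 7–2.
Juniper vs Fika: 4 to 5, Fika.
Juniper–Isola: Isola 5–4.
Basil vs Fika: Fika wins 5–4.
Basil vs Isola: Basil is ranked higher on 2+4 = 6 ballots, Isola on 3. Basil wins 6–3.
Fika vs Isola: Fika is ranked higher on 2 ballots, Isola on 7. Isola wins 7–2.
Every restaurant loses at least once (Juniper loses to Fika; Basil loses to Juniper; Fika loses to Isola; Isola loses to Basil). The majority relation contains the cycle Juniper > Basil > Isola > Juniper, so there is no Condorcet winner.

none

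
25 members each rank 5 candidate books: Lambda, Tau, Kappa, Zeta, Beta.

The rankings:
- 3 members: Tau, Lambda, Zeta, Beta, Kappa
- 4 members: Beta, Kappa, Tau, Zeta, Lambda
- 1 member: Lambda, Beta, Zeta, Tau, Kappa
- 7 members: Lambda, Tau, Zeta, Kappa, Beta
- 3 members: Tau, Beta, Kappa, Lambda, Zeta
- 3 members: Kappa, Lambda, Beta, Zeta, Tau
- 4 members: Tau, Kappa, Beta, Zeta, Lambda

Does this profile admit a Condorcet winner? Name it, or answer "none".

Tau

Pairwise majorities:
Lambda vs Tau: 1+7+3 = 11 for Lambda, 14 for Tau — Tau by 14–11.
Lambda vs Kappa: Lambda is ranked higher on 3+1+7 = 11 ballots, Kappa on 14. Kappa wins 14–11.
Lambda vs Zeta: 3+1+7+3+3 = 17 for Lambda, 8 for Zeta — Lambda by 17–8.
Lambda vs Beta: 3+1+7+3 = 14 for Lambda, 11 for Beta — Lambda by 14–11.
Tau vs Kappa: 18 to 7, Tau.
Tau vs Zeta: Tau is ranked higher on 3+4+7+3+4 = 21 ballots, Zeta on 4. Tau wins 21–4.
Tau vs Beta: Tau is ranked higher on 3+7+3+4 = 17 ballots, Beta on 8. Tau wins 17–8.
Kappa vs Zeta: 14 to 11, Kappa.
Kappa vs Beta: 7+3+4 = 14 for Kappa, 11 for Beta — Kappa by 14–11.
Zeta vs Beta: Zeta preferred on 3+7 = 10 ballots; Beta wins 15–10.
Tau wins every pairwise contest, so Tau is the Condorcet winner.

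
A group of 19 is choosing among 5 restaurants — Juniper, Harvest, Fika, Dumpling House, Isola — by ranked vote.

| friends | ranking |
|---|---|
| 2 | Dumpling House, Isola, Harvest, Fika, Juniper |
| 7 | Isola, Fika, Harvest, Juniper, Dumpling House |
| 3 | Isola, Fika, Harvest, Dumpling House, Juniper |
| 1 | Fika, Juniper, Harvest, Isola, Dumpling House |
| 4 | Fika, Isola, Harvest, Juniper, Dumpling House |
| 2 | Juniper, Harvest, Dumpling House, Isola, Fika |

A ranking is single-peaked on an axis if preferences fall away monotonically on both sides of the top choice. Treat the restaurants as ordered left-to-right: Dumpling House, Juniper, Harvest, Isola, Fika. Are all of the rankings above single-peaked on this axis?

Axis positions: Dumpling House=1, Juniper=2, Harvest=3, Isola=4, Fika=5.
Cluster 1: ranking walks positions 1-4-3-5-2; Isola is ranked above Juniper even though Juniper lies between Isola and the peak Dumpling House on the axis — preferences dip and rise again. Not single-peaked.
Cluster 2 (peak Isola at position 4): ranking walks positions 4-5-3-2-1, expanding outward from the peak — single-peaked.
Cluster 3: ranking walks positions 4-5-3-1-2; Dumpling House is ranked above Juniper even though Juniper lies between Dumpling House and the peak Isola on the axis — preferences dip and rise again. Not single-peaked.
Cluster 4: ranking walks positions 5-2-3-4-1; Juniper is ranked above Isola even though Isola lies between Juniper and the peak Fika on the axis — preferences dip and rise again. Not single-peaked.
Cluster 5 (peak Fika at position 5): ranking walks positions 5-4-3-2-1, expanding outward from the peak — single-peaked.
Cluster 6 (peak Juniper at position 2): ranking walks positions 2-3-1-4-5, expanding outward from the peak — single-peaked.
Cluster 1 violates single-peakedness, so the profile is not single-peaked on this axis.

no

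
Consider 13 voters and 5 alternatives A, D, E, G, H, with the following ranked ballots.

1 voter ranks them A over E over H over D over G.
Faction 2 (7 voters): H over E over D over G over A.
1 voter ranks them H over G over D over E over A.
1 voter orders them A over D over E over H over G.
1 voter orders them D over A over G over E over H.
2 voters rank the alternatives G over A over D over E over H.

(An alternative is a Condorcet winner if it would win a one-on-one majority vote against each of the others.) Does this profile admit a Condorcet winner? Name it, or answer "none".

Pairwise majorities:
A vs D: D, 9–4.
A–E: E 8–5.
A vs G: G wins 10–3.
A vs H: H wins 8–5.
D–E: E 8–5.
D vs G: D, 10–3.
D vs H: H wins 9–4.
E vs G: E wins 9–4.
E–H: H 8–5.
G vs H: H, 10–3.
Only H has no losses; H is the Condorcet winner.

H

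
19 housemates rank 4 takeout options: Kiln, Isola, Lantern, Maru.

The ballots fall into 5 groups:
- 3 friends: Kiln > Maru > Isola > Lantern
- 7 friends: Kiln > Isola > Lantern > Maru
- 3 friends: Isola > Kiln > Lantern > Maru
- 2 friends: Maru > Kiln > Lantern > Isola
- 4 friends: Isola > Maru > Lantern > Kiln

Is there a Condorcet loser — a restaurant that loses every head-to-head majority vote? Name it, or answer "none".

Maru

Head-to-head results (19 friends):
Kiln vs Isola: 3+7+2 = 12 for Kiln, 7 for Isola — Kiln by 12–7.
Kiln vs Lantern: Kiln preferred on 3+7+3+2 = 15 ballots; Kiln wins 15–4.
Kiln vs Maru: 3+7+3 = 13 for Kiln, 6 for Maru — Kiln by 13–6.
Isola vs Lantern: Isola wins 17–2.
Isola vs Maru: Isola is ranked higher on 7+3+4 = 14 ballots, Maru on 5. Isola wins 14–5.
Lantern vs Maru: 10 to 9, Lantern.
Maru is beaten in every head-to-head and is the Condorcet loser.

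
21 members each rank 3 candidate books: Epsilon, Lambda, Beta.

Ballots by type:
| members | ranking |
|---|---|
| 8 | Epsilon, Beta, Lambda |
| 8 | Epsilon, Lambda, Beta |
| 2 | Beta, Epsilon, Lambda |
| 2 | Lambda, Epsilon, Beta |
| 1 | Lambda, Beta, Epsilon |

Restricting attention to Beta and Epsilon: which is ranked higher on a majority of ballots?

Epsilon

Ballots ranking Beta above Epsilon: 2 + 1 = 3.
Ballots ranking Epsilon above Beta: 21 − 3 = 18.
Epsilon wins the head-to-head 18–3.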